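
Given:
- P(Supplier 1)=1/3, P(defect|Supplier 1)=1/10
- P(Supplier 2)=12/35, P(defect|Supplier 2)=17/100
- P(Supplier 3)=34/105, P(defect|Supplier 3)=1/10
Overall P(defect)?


P(B) = Σ P(B|Aᵢ)×P(Aᵢ)
  1/10×1/3 = 1/30
  17/100×12/35 = 51/875
  1/10×34/105 = 17/525
Sum = 31/250

P(defect) = 31/250 ≈ 12.40%


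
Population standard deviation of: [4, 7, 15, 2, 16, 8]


Mean = 52/6 = 26/3
  (4-26/3)²=196/9
  (7-26/3)²=25/9
  (15-26/3)²=361/9
  (2-26/3)²=400/9
  (16-26/3)²=484/9
  (8-26/3)²=4/9
Σ(x-μ)² = 490/3
σ² = (490/3)/6 = 245/9

σ = √(245/9) ≈ 5.2175


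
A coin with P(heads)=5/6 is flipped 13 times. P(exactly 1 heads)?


Binomial: P(X=1) = C(13,1)×p^1×(1-p)^12
= 13 × 5/6 × 1/2176782336 = 65/13060694016

P(X=1) = 65/13060694016 ≈ 0.00%


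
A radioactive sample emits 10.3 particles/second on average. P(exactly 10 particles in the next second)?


Poisson(λ=10.3): P(X=10) = e^(-λ)×λ^k/k!
= e^(-10.3) × 10.3^10 / 10!
≈ 3.363309519e-05 × 13439163793.4 / 3628800 ≈ 0.124559

P(X=10) ≈ 0.124559 ≈ 12.46%


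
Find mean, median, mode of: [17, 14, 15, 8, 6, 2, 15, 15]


Sorted: [2, 6, 8, 14, 15, 15, 15, 17]
Mean = 92/8 = 23/2
Median = 29/2
Freq: {17: 1, 14: 1, 15: 3, 8: 1, 6: 1, 2: 1}
Mode: [15]

Mean=23/2, Median=29/2, Mode=15


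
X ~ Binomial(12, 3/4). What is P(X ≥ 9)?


P(X ≥ 9) = Σ P(X=i) for i=9..12
P(X=9) = 1082565/4194304
P(X=10) = 1948617/8388608
P(X=11) = 531441/4194304
P(X=12) = 531441/16777216
Sum = 10884699/16777216

P(X ≥ 9) = 10884699/16777216 ≈ 64.88%


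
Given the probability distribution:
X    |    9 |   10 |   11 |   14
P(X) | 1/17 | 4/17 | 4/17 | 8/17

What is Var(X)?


E[X] = 205/17
E[X²] = 149
Var(X) = E[X²] - (E[X])² = 149 - 42025/289 = 1036/289

Var(X) = 1036/289 ≈ 3.5848


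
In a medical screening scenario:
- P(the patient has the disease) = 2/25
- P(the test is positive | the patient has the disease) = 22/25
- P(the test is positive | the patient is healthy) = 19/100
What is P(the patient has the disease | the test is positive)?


Using Bayes' theorem:
P(A|B) = P(B|A)·P(A) / P(B)

P(the test is positive) = 22/25 × 2/25 + 19/100 × 23/25
= 44/625 + 437/2500 = 613/2500

P(the patient has the disease|the test is positive) = (44/625) / (613/2500) = 176/613

P(the patient has the disease|the test is positive) = 176/613 ≈ 28.71%


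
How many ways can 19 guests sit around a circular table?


Circular arrangements of 19 distinct objects: fix one position to break rotational symmetry.
(n-1)! = 18! = 6402373705728000

6402373705728000


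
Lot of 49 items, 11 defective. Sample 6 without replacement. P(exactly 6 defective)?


Hypergeometric: C(11,6)×C(38,0)/C(49,6)
= 462×1/13983816 = 1/30268

P(X=6) = 1/30268 ≈ 0.00%


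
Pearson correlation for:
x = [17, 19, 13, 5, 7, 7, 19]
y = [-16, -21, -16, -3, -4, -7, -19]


n=7, Σx=87, Σy=-86, Σxy=-1332, Σx²=1303, Σy²=1388
r = (7×(-1332) - 87×(-86))/√((7×1303 - 87²)(7×1388 - (-86)²))
= -1842/√(1552×2320) = -1842/√3600640 ≈ -1842/1897.5352 ≈ -0.9707

r ≈ -0.9707


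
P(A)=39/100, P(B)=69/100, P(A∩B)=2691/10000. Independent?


P(A)×P(B) = 2691/10000
P(A∩B) = 2691/10000
Equal ✓ → Independent

Yes, independent


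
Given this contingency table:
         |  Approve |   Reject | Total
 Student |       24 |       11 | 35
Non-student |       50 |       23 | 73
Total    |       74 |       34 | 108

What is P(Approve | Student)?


P(Approve | Student) = 24/(24+11) = 24/35

P(Approve|Student) = 24/35 ≈ 68.57%


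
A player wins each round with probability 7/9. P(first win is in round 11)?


Geometric: P(X=11) = (1-p)^(k-1)×p = (2/9)^10×7/9 = 7168/31381059609

P(X=11) = 7168/31381059609 ≈ 0.00%


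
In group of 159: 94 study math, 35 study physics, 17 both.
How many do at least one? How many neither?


|A∪B| = 94+35-17 = 112
Neither = 159-112 = 47

At least one: 112; Neither: 47


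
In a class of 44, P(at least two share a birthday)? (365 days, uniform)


P(all different) = Π(365-i)/365 for i=0..43
= 0.067115
P(match) = 1 - 0.067115 = 0.932885

P ≈ 0.9329 ≈ 93.29%


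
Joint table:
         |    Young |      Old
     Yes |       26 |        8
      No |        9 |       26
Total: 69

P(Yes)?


P(Yes) = (26+8)/69 = 34/69

P(Yes) = 34/69 ≈ 49.28%


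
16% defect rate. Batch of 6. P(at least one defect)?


P(all good) = (21/25)^6 = 85766121/244140625
P(≥1 defect) = 158374504/244140625

P = 158374504/244140625 ≈ 64.87%


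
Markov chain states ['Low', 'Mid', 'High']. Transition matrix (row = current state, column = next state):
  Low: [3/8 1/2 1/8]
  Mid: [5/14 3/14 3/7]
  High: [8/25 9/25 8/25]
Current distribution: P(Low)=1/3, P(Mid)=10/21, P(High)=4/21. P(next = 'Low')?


P(next=Low) = Σᵢ P(now=i)×P(i→Low)
= 1/3×3/8 + 10/21×5/14 + 4/21×8/25
= 1/8 + 25/147 + 32/525 = 3489/9800

P = 3489/9800 ≈ 0.3560


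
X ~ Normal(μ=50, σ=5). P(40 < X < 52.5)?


z₁=(40-50)/5=-2.0, z₂=(52.5-50)/5=0.5
P = Φ(0.5) - Φ(-2.0) = 0.691462 - 0.022750 = 0.668712 ≈ 0.6687

P(40 < X < 52.5) ≈ 0.6687


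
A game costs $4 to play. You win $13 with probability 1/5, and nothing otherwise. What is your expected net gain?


E[gain] = (13-4)×1/5 + (-4)×4/5
= 9/5 - 16/5 = -7/5

Expected net gain = $-7/5 ≈ $-1.40


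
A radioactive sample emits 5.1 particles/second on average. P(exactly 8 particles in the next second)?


Poisson(λ=5.1): P(X=8) = e^(-λ)×λ^k/k!
= e^(-5.1) × 5.1^8 / 8!
≈ 0.006096746566 × 457679.445704 / 40320 ≈ 0.069205

P(X=8) ≈ 0.069205 ≈ 6.92%


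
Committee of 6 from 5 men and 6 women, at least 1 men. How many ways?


Count by #men:
  1M,5W: C(5,1)×C(6,5)=30
  2M,4W: C(5,2)×C(6,4)=150
  3M,3W: C(5,3)×C(6,3)=200
  4M,2W: C(5,4)×C(6,2)=75
  5M,1W: C(5,5)×C(6,1)=6
Total = 461

461


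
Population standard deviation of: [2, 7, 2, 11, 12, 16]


Mean = 50/6 = 25/3
  (2-25/3)²=361/9
  (7-25/3)²=16/9
  (2-25/3)²=361/9
  (11-25/3)²=64/9
  (12-25/3)²=121/9
  (16-25/3)²=529/9
Σ(x-μ)² = 484/3
σ² = (484/3)/6 = 242/9

σ = √(242/9) ≈ 5.1854


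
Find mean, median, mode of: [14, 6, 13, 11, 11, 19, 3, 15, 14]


Sorted: [3, 6, 11, 11, 13, 14, 14, 15, 19]
Mean = 106/9
Median = 13
Freq: {14: 2, 6: 1, 13: 1, 11: 2, 19: 1, 3: 1, 15: 1}
Mode: [11, 14]

Mean=106/9, Median=13, Mode=[11, 14]


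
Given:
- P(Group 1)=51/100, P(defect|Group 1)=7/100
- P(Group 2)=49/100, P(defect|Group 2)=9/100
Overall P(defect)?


P(B) = Σ P(B|Aᵢ)×P(Aᵢ)
  7/100×51/100 = 357/10000
  9/100×49/100 = 441/10000
Sum = 399/5000

P(defect) = 399/5000 ≈ 7.98%


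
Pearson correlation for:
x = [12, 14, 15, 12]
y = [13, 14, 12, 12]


n=4, Σx=53, Σy=51, Σxy=676, Σx²=709, Σy²=653
r = (4×676 - 53×51)/√((4×709 - 53²)(4×653 - 51²))
= 1/√(27×11) = 1/√297 ≈ 1/17.2337 ≈ 0.0580

r ≈ 0.0580


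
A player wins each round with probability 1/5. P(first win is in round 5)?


Geometric: P(X=5) = (1-p)^(k-1)×p = (4/5)^4×1/5 = 256/3125

P(X=5) = 256/3125 ≈ 8.19%


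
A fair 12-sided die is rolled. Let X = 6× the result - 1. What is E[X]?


E[die] = (1+12)/2 = 13/2
E[X] = 6×13/2 - 1 = 38

E[X] = 38


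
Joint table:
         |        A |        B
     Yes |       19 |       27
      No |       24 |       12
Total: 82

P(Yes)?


P(Yes) = (19+27)/82 = 46/82 = 23/41

P(Yes) = 23/41 ≈ 56.10%


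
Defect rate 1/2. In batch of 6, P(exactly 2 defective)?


Binomial: P(X=2) = C(6,2)×p^2×(1-p)^4
= 15 × 1/4 × 1/16 = 15/64

P(X=2) = 15/64 ≈ 23.44%


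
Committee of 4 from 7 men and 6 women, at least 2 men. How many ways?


Count by #men:
  2M,2W: C(7,2)×C(6,2)=315
  3M,1W: C(7,3)×C(6,1)=210
  4M,0W: C(7,4)×C(6,0)=35
Total = 560

560


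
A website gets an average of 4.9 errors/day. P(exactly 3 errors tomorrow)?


Poisson(λ=4.9): P(X=3) = e^(-λ)×λ^k/k!
= e^(-4.9) × 4.9^3 / 3!
≈ 0.007446583071 × 117.649 / 6 ≈ 0.146014

P(X=3) ≈ 0.146014 ≈ 14.60%


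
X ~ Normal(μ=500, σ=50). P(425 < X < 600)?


z₁=(425-500)/50=-1.5, z₂=(600-500)/50=2.0
P = Φ(2.0) - Φ(-1.5) = 0.977250 - 0.066807 = 0.910443 ≈ 0.9104

P(425 < X < 600) ≈ 0.9104


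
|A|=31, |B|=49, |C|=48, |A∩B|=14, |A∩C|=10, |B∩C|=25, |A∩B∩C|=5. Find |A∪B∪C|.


|A∪B∪C| = 31+49+48-14-10-25+5 = 84

|A∪B∪C| = 84


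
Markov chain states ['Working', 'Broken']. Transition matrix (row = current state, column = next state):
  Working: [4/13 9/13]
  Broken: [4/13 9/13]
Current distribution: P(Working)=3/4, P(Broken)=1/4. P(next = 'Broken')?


P(next=Broken) = Σᵢ P(now=i)×P(i→Broken)
= 3/4×9/13 + 1/4×9/13
= 27/52 + 9/52 = 9/13

P = 9/13 ≈ 0.6923


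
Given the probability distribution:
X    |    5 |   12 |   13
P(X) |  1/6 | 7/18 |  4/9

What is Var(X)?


E[X] = 203/18
E[X²] = 2435/18
Var(X) = E[X²] - (E[X])² = 2435/18 - 41209/324 = 2621/324

Var(X) = 2621/324 ≈ 8.0895


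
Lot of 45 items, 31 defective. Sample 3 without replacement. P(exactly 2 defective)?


Hypergeometric: C(31,2)×C(14,1)/C(45,3)
= 465×14/14190 = 217/473

P(X=2) = 217/473 ≈ 45.88%


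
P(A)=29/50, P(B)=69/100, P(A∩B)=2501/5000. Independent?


P(A)×P(B) = 2001/5000
P(A∩B) = 2501/5000
Not equal → NOT independent

No, not independent


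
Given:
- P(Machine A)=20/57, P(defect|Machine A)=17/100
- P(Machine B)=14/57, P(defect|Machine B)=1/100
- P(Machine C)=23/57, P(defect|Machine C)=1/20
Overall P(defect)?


P(B) = Σ P(B|Aᵢ)×P(Aᵢ)
  17/100×20/57 = 17/285
  1/100×14/57 = 7/2850
  1/20×23/57 = 23/1140
Sum = 469/5700

P(defect) = 469/5700 ≈ 8.23%


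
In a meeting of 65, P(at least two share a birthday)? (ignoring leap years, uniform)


P(all different) = Π(365-i)/365 for i=0..64
= 0.002317
P(match) = 1 - 0.002317 = 0.997683

P ≈ 0.9977 ≈ 99.77%


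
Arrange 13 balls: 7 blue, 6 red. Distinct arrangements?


13!/(7!×6!) = 1716

1716


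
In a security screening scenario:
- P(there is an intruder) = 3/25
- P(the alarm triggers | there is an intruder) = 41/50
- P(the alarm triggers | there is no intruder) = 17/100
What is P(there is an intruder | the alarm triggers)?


Using Bayes' theorem:
P(A|B) = P(B|A)·P(A) / P(B)

P(the alarm triggers) = 41/50 × 3/25 + 17/100 × 22/25
= 123/1250 + 187/1250 = 31/125

P(there is an intruder|the alarm triggers) = (123/1250) / (31/125) = 123/310

P(there is an intruder|the alarm triggers) = 123/310 ≈ 39.68%


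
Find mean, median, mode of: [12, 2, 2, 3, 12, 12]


Sorted: [2, 2, 3, 12, 12, 12]
Mean = 43/6
Median = 15/2
Freq: {12: 3, 2: 2, 3: 1}
Mode: [12]

Mean=43/6, Median=15/2, Mode=12


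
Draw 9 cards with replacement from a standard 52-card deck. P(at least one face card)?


P(not a face card) = 40/52 = 10/13
P(none in 9 draws) = (10/13)^9 = 1000000000/10604499373
P(≥1 face card) = 1 - 1000000000/10604499373 = 9604499373/10604499373

P = 9604499373/10604499373 ≈ 90.57%


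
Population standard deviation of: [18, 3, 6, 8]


Mean = 35/4
  (18-35/4)²=1369/16
  (3-35/4)²=529/16
  (6-35/4)²=121/16
  (8-35/4)²=9/16
Σ(x-μ)² = 507/4
σ² = (507/4)/4 = 507/16

σ = √(507/16) ≈ 5.6292


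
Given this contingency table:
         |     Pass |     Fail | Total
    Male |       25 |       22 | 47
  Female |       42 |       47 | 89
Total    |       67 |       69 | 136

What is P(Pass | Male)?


P(Pass | Male) = 25/(25+22) = 25/47

P(Pass|Male) = 25/47 ≈ 53.19%


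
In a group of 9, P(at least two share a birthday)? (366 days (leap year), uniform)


P(all different) = Π(366-i)/366 for i=0..8
= 0.905624
P(match) = 1 - 0.905624 = 0.094376

P ≈ 0.0944 ≈ 9.44%


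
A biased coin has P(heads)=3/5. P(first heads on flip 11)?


Geometric: P(X=11) = (1-p)^(k-1)×p = (2/5)^10×3/5 = 3072/48828125

P(X=11) = 3072/48828125 ≈ 0.01%


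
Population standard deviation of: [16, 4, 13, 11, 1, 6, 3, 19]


Mean = 73/8
  (16-73/8)²=3025/64
  (4-73/8)²=1681/64
  (13-73/8)²=961/64
  (11-73/8)²=225/64
  (1-73/8)²=4225/64
  (6-73/8)²=625/64
  (3-73/8)²=2401/64
  (19-73/8)²=6241/64
Σ(x-μ)² = 2423/8
σ² = (2423/8)/8 = 2423/64

σ = √(2423/64) ≈ 6.1530


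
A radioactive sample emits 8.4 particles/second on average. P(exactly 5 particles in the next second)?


Poisson(λ=8.4): P(X=5) = e^(-λ)×λ^k/k!
= e^(-8.4) × 8.4^5 / 5!
≈ 0.0002248673242 × 41821.19424 / 120 ≈ 0.078369

P(X=5) ≈ 0.078369 ≈ 7.84%


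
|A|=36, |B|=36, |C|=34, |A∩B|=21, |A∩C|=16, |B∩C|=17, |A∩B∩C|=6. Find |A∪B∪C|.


|A∪B∪C| = 36+36+34-21-16-17+6 = 58

|A∪B∪C| = 58


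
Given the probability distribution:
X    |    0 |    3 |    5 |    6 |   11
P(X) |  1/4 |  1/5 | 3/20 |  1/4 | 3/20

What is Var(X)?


E[X] = 9/2
E[X²] = 327/10
Var(X) = E[X²] - (E[X])² = 327/10 - 81/4 = 249/20

Var(X) = 249/20 ≈ 12.4500


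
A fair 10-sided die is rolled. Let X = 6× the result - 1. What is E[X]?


E[die] = (1+10)/2 = 11/2
E[X] = 6×11/2 - 1 = 32

E[X] = 32


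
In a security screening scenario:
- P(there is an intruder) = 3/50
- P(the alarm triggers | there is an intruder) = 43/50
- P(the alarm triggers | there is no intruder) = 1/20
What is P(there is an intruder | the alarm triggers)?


Using Bayes' theorem:
P(A|B) = P(B|A)·P(A) / P(B)

P(the alarm triggers) = 43/50 × 3/50 + 1/20 × 47/50
= 129/2500 + 47/1000 = 493/5000

P(there is an intruder|the alarm triggers) = (129/2500) / (493/5000) = 258/493

P(there is an intruder|the alarm triggers) = 258/493 ≈ 52.33%


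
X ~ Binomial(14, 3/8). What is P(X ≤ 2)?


P(X ≤ 2) = Σ P(X=i) for i=0..2
P(X=0) = 6103515625/4398046511104
P(X=1) = 25634765625/2199023255552
P(X=2) = 199951171875/4398046511104
Sum = 128662109375/2199023255552

P(X ≤ 2) = 128662109375/2199023255552 ≈ 5.85%


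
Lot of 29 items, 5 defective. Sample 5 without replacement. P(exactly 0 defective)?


Hypergeometric: C(5,0)×C(24,5)/C(29,5)
= 1×42504/118755 = 2024/5655

P(X=0) = 2024/5655 ≈ 35.79%


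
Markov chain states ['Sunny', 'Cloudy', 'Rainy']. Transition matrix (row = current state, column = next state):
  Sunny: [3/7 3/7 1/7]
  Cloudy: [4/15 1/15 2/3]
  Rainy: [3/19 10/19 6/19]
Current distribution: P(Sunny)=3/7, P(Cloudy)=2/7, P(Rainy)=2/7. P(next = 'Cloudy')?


P(next=Cloudy) = Σᵢ P(now=i)×P(i→Cloudy)
= 3/7×3/7 + 2/7×1/15 + 2/7×10/19
= 9/49 + 2/105 + 20/133 = 4931/13965

P = 4931/13965 ≈ 0.3531


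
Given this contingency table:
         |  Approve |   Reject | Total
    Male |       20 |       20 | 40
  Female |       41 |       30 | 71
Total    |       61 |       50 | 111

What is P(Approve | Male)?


P(Approve | Male) = 20/(20+20) = 20/40 = 1/2

P(Approve|Male) = 1/2 ≈ 50.00%


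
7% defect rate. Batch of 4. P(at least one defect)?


P(all good) = (93/100)^4 = 74805201/100000000
P(≥1 defect) = 25194799/100000000

P = 25194799/100000000 ≈ 25.19%


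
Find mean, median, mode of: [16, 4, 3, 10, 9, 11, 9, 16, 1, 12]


Sorted: [1, 3, 4, 9, 9, 10, 11, 12, 16, 16]
Mean = 91/10
Median = 19/2
Freq: {16: 2, 4: 1, 3: 1, 10: 1, 9: 2, 11: 1, 1: 1, 12: 1}
Mode: [9, 16]

Mean=91/10, Median=19/2, Mode=[9, 16]


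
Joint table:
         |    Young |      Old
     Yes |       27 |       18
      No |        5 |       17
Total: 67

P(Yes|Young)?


P(Yes|Young) = 27/(27+5) = 27/32

P = 27/32 ≈ 84.38%


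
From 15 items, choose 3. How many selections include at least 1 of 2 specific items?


Complement: C(15,3) - C(13,3) = 455 - 286 = 169

169


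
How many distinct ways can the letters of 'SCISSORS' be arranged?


Letters: 8, freq: {'S': 4, 'C': 1, 'I': 1, 'O': 1, 'R': 1}
8!/(4!×1!×1!×1!×1!) = 40320/24 = 1680

1680


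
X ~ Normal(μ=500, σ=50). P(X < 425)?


z = (425-500)/50 = -1.5
P(Z < -1.5) = 0.0668

P(X < 425) ≈ 0.0668


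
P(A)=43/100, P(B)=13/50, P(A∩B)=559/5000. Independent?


P(A)×P(B) = 559/5000
P(A∩B) = 559/5000
Equal ✓ → Independent

Yes, independent


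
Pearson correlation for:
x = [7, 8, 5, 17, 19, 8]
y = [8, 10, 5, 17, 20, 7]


n=6, Σx=64, Σy=67, Σxy=886, Σx²=852, Σy²=927
r = (6×886 - 64×67)/√((6×852 - 64²)(6×927 - 67²))
= 1028/√(1016×1073) = 1028/√1090168 ≈ 1028/1044.1111 ≈ 0.9846

r ≈ 0.9846


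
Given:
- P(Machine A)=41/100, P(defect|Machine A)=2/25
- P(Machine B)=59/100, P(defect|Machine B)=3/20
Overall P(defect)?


P(B) = Σ P(B|Aᵢ)×P(Aᵢ)
  2/25×41/100 = 41/1250
  3/20×59/100 = 177/2000
Sum = 1213/10000

P(defect) = 1213/10000 ≈ 12.13%


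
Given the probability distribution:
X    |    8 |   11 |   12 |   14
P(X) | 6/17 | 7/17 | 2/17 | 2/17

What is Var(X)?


E[X] = 177/17
E[X²] = 1911/17
Var(X) = E[X²] - (E[X])² = 1911/17 - 31329/289 = 1158/289

Var(X) = 1158/289 ≈ 4.0069


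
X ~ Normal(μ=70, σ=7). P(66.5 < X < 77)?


z₁=(66.5-70)/7=-0.5, z₂=(77-70)/7=1.0
P = Φ(1.0) - Φ(-0.5) = 0.841345 - 0.308538 = 0.532807 ≈ 0.5328

P(66.5 < X < 77) ≈ 0.5328


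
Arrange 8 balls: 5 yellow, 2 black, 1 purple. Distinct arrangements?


8!/(5!×2!×1!) = 168

168


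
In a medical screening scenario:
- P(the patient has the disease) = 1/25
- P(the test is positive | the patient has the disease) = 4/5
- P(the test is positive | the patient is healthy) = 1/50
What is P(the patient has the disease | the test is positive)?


Using Bayes' theorem:
P(A|B) = P(B|A)·P(A) / P(B)

P(the test is positive) = 4/5 × 1/25 + 1/50 × 24/25
= 4/125 + 12/625 = 32/625

P(the patient has the disease|the test is positive) = (4/125) / (32/625) = 5/8

P(the patient has the disease|the test is positive) = 5/8 ≈ 62.50%


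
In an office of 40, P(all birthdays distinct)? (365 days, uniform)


P(all different) = Π(365-i)/365 for i=0..39
= (365/365)×(364/365)×...×(326/365)
= 0.108768

P ≈ 0.1088 ≈ 10.88%


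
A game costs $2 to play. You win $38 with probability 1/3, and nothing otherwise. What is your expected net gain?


E[gain] = (38-2)×1/3 + (-2)×2/3
= 12 - 4/3 = 32/3

Expected net gain = $32/3 ≈ $10.67


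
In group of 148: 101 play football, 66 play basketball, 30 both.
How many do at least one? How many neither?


|A∪B| = 101+66-30 = 137
Neither = 148-137 = 11

At least one: 137; Neither: 11


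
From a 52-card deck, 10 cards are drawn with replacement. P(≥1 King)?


P(not a King) = 48/52 = 12/13
P(none in 10 draws) = (12/13)^10 = 61917364224/137858491849
P(≥1 King) = 1 - 61917364224/137858491849 = 75941127625/137858491849

P = 75941127625/137858491849 ≈ 55.09%


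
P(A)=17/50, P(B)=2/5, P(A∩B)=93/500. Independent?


P(A)×P(B) = 17/125
P(A∩B) = 93/500
Not equal → NOT independent

No, not independent


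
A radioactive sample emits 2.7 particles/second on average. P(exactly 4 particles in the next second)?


Poisson(λ=2.7): P(X=4) = e^(-λ)×λ^k/k!
= e^(-2.7) × 2.7^4 / 4!
≈ 0.06720551274 × 53.1441 / 24 ≈ 0.148816

P(X=4) ≈ 0.148816 ≈ 14.88%


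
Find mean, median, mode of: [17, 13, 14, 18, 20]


Sorted: [13, 14, 17, 18, 20]
Mean = 82/5
Median = 17
Freq: {17: 1, 13: 1, 14: 1, 18: 1, 20: 1}
Mode: No mode

Mean=82/5, Median=17, Mode=No mode


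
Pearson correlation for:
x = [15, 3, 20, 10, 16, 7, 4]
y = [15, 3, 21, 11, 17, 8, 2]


n=7, Σx=75, Σy=77, Σxy=1100, Σx²=1055, Σy²=1153
r = (7×1100 - 75×77)/√((7×1055 - 75²)(7×1153 - 77²))
= 1925/√(1760×2142) = 1925/√3769920 ≈ 1925/1941.6282 ≈ 0.9914

r ≈ 0.9914


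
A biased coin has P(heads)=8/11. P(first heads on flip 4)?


Geometric: P(X=4) = (1-p)^(k-1)×p = (3/11)^3×8/11 = 216/14641

P(X=4) = 216/14641 ≈ 1.48%


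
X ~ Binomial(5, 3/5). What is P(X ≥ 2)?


P(X ≥ 2) = Σ P(X=i) for i=2..5
P(X=2) = 144/625
P(X=3) = 216/625
P(X=4) = 162/625
P(X=5) = 243/3125
Sum = 2853/3125

P(X ≥ 2) = 2853/3125 ≈ 91.30%


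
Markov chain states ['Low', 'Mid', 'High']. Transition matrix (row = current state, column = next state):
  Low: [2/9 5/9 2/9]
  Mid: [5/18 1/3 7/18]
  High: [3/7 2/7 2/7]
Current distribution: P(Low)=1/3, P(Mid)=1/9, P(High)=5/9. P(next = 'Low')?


P(next=Low) = Σᵢ P(now=i)×P(i→Low)
= 1/3×2/9 + 1/9×5/18 + 5/9×3/7
= 2/27 + 5/162 + 5/21 = 389/1134

P = 389/1134 ≈ 0.3430


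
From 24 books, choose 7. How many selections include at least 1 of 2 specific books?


Complement: C(24,7) - C(22,7) = 346104 - 170544 = 175560

175560


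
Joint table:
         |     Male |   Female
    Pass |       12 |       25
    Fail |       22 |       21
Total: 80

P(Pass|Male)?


P(Pass|Male) = 12/(12+22) = 12/34 = 6/17

P = 6/17 ≈ 35.29%


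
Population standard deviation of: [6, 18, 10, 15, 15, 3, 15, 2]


Mean = 84/8 = 21/2
  (6-21/2)²=81/4
  (18-21/2)²=225/4
  (10-21/2)²=1/4
  (15-21/2)²=81/4
  (15-21/2)²=81/4
  (3-21/2)²=225/4
  (15-21/2)²=81/4
  (2-21/2)²=289/4
Σ(x-μ)² = 266
σ² = 266/8 = 133/4

σ = √(133/4) ≈ 5.7663


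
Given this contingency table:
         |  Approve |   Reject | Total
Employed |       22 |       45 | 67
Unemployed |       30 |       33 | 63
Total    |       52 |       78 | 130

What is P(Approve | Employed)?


P(Approve | Employed) = 22/(22+45) = 22/67

P(Approve|Employed) = 22/67 ≈ 32.84%


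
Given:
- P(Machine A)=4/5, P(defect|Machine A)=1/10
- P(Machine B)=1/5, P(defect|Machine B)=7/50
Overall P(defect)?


P(B) = Σ P(B|Aᵢ)×P(Aᵢ)
  1/10×4/5 = 2/25
  7/50×1/5 = 7/250
Sum = 27/250

P(defect) = 27/250 ≈ 10.80%


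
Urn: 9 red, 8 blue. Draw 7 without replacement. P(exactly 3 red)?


Hypergeometric: C(9,3)×C(8,4)/C(17,7)
= 84×70/19448 = 735/2431

P(X=3) = 735/2431 ≈ 30.23%


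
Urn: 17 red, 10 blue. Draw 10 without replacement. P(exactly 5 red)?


Hypergeometric: C(17,5)×C(10,5)/C(27,10)
= 6188×252/8436285 = 13328/72105

P(X=5) = 13328/72105 ≈ 18.48%


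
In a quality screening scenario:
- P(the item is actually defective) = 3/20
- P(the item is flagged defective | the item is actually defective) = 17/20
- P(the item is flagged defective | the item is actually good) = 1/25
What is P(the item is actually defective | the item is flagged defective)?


Using Bayes' theorem:
P(A|B) = P(B|A)·P(A) / P(B)

P(the item is flagged defective) = 17/20 × 3/20 + 1/25 × 17/20
= 51/400 + 17/500 = 323/2000

P(the item is actually defective|the item is flagged defective) = (51/400) / (323/2000) = 15/19

P(the item is actually defective|the item is flagged defective) = 15/19 ≈ 78.95%


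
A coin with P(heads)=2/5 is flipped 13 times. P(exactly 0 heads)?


Binomial: P(X=0) = C(13,0)×p^0×(1-p)^13
= 1 × 1 × 1594323/1220703125 = 1594323/1220703125

P(X=0) = 1594323/1220703125 ≈ 0.13%


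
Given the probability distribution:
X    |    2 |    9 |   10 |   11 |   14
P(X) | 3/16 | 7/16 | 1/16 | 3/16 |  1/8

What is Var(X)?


E[X] = 35/4
E[X²] = 717/8
Var(X) = E[X²] - (E[X])² = 717/8 - 1225/16 = 209/16

Var(X) = 209/16 ≈ 13.0625


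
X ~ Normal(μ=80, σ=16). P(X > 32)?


z = (32-80)/16 = -3.0
P(X > 32) = 1 - P(Z ≤ -3.0) = 1 - 0.0013 = 0.9987

P(X > 32) ≈ 0.9987


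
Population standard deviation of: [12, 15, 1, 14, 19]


Mean = 61/5
  (12-61/5)²=1/25
  (15-61/5)²=196/25
  (1-61/5)²=3136/25
  (14-61/5)²=81/25
  (19-61/5)²=1156/25
Σ(x-μ)² = 914/5
σ² = (914/5)/5 = 914/25

σ = √(914/25) ≈ 6.0465


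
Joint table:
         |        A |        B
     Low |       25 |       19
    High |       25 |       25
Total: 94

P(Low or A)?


P(Low∨A) = P(Low) + P(A) - P(Low∧A)
= (44 + 50 - 25)/94 = 69/94

P = 69/94 ≈ 73.40%


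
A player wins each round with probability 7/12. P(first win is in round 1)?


Geometric: P(X=1) = (1-p)^(k-1)×p = (5/12)^0×7/12 = 7/12

P(X=1) = 7/12 ≈ 58.33%


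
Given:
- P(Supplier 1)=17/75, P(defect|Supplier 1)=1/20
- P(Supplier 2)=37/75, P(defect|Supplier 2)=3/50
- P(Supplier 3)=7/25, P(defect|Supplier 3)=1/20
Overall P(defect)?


P(B) = Σ P(B|Aᵢ)×P(Aᵢ)
  1/20×17/75 = 17/1500
  3/50×37/75 = 37/1250
  1/20×7/25 = 7/500
Sum = 103/1875

P(defect) = 103/1875 ≈ 5.49%


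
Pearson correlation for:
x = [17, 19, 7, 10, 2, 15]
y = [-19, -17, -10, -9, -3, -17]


n=6, Σx=70, Σy=-75, Σxy=-1067, Σx²=1028, Σy²=1129
r = (6×(-1067) - 70×(-75))/√((6×1028 - 70²)(6×1129 - (-75)²))
= -1152/√(1268×1149) = -1152/√1456932 ≈ -1152/1207.0344 ≈ -0.9544

r ≈ -0.9544


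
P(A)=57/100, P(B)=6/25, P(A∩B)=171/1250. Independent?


P(A)×P(B) = 171/1250
P(A∩B) = 171/1250
Equal ✓ → Independent

Yes, independent


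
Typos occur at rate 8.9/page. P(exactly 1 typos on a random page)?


Poisson(λ=8.9): P(X=1) = e^(-λ)×λ^k/k!
= e^(-8.9) × 8.9^1 / 1!
≈ 0.0001363889265 × 8.9 / 1 ≈ 0.001214

P(X=1) ≈ 0.001214 ≈ 0.12%


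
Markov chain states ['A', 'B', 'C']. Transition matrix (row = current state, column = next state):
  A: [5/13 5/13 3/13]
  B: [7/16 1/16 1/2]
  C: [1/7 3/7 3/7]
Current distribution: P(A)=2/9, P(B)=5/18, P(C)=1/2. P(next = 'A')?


P(next=A) = Σᵢ P(now=i)×P(i→A)
= 2/9×5/13 + 5/18×7/16 + 1/2×1/7
= 10/117 + 35/288 + 1/14 = 7297/26208

P = 7297/26208 ≈ 0.2784


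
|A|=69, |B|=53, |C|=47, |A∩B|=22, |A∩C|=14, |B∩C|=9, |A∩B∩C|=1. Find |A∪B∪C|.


|A∪B∪C| = 69+53+47-22-14-9+1 = 125

|A∪B∪C| = 125


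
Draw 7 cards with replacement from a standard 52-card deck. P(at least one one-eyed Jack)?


P(not a one-eyed Jack) = 50/52 = 25/26
P(none in 7 draws) = (25/26)^7 = 6103515625/8031810176
P(≥1 one-eyed Jack) = 1 - 6103515625/8031810176 = 1928294551/8031810176

P = 1928294551/8031810176 ≈ 24.01%


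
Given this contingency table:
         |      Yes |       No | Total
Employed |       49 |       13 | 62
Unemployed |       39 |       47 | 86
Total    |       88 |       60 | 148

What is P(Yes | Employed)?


P(Yes | Employed) = 49/(49+13) = 49/62

P(Yes|Employed) = 49/62 ≈ 79.03%


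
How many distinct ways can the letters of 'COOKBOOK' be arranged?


Letters: 8, freq: {'C': 1, 'O': 4, 'K': 2, 'B': 1}
8!/(1!×4!×2!×1!) = 40320/48 = 840

840


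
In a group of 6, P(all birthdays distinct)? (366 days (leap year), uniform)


P(all different) = Π(366-i)/366 for i=0..5
= (366/366)×(365/366)×...×(361/366)
= 0.959646

P ≈ 0.9596 ≈ 95.96%


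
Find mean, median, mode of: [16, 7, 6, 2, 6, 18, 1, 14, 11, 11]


Sorted: [1, 2, 6, 6, 7, 11, 11, 14, 16, 18]
Mean = 92/10 = 46/5
Median = 9
Freq: {16: 1, 7: 1, 6: 2, 2: 1, 18: 1, 1: 1, 14: 1, 11: 2}
Mode: [6, 11]

Mean=46/5, Median=9, Mode=[6, 11]


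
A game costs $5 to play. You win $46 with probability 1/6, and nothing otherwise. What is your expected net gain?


E[gain] = (46-5)×1/6 + (-5)×5/6
= 41/6 - 25/6 = 8/3

Expected net gain = $8/3 ≈ $2.67


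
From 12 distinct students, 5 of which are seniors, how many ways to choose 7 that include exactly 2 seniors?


Choose 2 of the 5 seniors and 5 of the other 7 students:
C(5,2)×C(7,5) = 10×21 = 210

210


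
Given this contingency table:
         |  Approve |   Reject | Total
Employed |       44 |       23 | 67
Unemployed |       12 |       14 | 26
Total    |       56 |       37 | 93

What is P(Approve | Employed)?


P(Approve | Employed) = 44/(44+23) = 44/67

P(Approve|Employed) = 44/67 ≈ 65.67%


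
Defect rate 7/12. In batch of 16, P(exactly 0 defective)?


Binomial: P(X=0) = C(16,0)×p^0×(1-p)^16
= 1 × 1 × 152587890625/184884258895036416 = 152587890625/184884258895036416

P(X=0) = 152587890625/184884258895036416 ≈ 0.00%


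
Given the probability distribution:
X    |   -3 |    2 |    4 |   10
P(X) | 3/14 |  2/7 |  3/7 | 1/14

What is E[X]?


E[X] = Σ x·P(X=x)
= (-3)×(3/14) + (2)×(2/7) + (4)×(3/7) + (10)×(1/14)
= 33/14

E[X] = 33/14


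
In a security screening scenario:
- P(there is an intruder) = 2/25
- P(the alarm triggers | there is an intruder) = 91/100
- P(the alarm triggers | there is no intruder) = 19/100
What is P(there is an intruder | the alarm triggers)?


Using Bayes' theorem:
P(A|B) = P(B|A)·P(A) / P(B)

P(the alarm triggers) = 91/100 × 2/25 + 19/100 × 23/25
= 91/1250 + 437/2500 = 619/2500

P(there is an intruder|the alarm triggers) = (91/1250) / (619/2500) = 182/619

P(there is an intruder|the alarm triggers) = 182/619 ≈ 29.40%


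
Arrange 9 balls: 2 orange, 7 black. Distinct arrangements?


9!/(2!×7!) = 36

36


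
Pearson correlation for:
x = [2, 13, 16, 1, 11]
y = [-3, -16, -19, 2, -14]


n=5, Σx=43, Σy=-50, Σxy=-670, Σx²=551, Σy²=826
r = (5×(-670) - 43×(-50))/√((5×551 - 43²)(5×826 - (-50)²))
= -1200/√(906×1630) = -1200/√1476780 ≈ -1200/1215.2284 ≈ -0.9875

r ≈ -0.9875


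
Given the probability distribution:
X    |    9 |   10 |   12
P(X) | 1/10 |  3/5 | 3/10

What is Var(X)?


E[X] = 21/2
E[X²] = 1113/10
Var(X) = E[X²] - (E[X])² = 1113/10 - 441/4 = 21/20

Var(X) = 21/20 ≈ 1.0500


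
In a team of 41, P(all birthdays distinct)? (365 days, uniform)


P(all different) = Π(365-i)/365 for i=0..40
= (365/365)×(364/365)×...×(325/365)
= 0.096848

P ≈ 0.0968 ≈ 9.68%


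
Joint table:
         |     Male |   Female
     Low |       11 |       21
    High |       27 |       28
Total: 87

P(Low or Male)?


P(Low∨Male) = P(Low) + P(Male) - P(Low∧Male)
= (32 + 38 - 11)/87 = 59/87

P = 59/87 ≈ 67.82%


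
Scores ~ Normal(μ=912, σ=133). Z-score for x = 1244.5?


z = (x - μ)/σ = (1244.5 - 912)/133 = 2.5

z = 2.5


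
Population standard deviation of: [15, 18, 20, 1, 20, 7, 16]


Mean = 97/7
  (15-97/7)²=64/49
  (18-97/7)²=841/49
  (20-97/7)²=1849/49
  (1-97/7)²=8100/49
  (20-97/7)²=1849/49
  (7-97/7)²=2304/49
  (16-97/7)²=225/49
Σ(x-μ)² = 2176/7
σ² = (2176/7)/7 = 2176/49

σ = √(2176/49) ≈ 6.6639


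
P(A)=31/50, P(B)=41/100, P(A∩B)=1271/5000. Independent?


P(A)×P(B) = 1271/5000
P(A∩B) = 1271/5000
Equal ✓ → Independent

Yes, independent


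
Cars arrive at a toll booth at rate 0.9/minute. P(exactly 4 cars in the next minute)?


Poisson(λ=0.9): P(X=4) = e^(-λ)×λ^k/k!
= e^(-0.9) × 0.9^4 / 4!
≈ 0.4065696597 × 0.6561 / 24 ≈ 0.011115

P(X=4) ≈ 0.011115 ≈ 1.11%


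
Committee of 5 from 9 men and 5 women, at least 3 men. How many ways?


Count by #men:
  3M,2W: C(9,3)×C(5,2)=840
  4M,1W: C(9,4)×C(5,1)=630
  5M,0W: C(9,5)×C(5,0)=126
Total = 1596

1596


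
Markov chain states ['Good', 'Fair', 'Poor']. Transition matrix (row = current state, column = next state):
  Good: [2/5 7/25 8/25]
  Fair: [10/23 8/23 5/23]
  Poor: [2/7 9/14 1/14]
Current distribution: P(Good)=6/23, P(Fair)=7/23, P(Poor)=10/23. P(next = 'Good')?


P(next=Good) = Σᵢ P(now=i)×P(i→Good)
= 6/23×2/5 + 7/23×10/23 + 10/23×2/7
= 12/115 + 70/529 + 20/161 = 6682/18515

P = 6682/18515 ≈ 0.3609


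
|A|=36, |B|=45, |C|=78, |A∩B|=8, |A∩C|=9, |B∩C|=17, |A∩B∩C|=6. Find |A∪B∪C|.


|A∪B∪C| = 36+45+78-8-9-17+6 = 131

|A∪B∪C| = 131


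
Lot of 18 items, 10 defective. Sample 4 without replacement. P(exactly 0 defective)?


Hypergeometric: C(10,0)×C(8,4)/C(18,4)
= 1×70/3060 = 7/306

P(X=0) = 7/306 ≈ 2.29%


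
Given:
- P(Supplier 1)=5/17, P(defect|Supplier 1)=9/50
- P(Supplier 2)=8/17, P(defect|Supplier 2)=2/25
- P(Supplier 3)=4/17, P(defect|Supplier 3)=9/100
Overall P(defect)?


P(B) = Σ P(B|Aᵢ)×P(Aᵢ)
  9/50×5/17 = 9/170
  2/25×8/17 = 16/425
  9/100×4/17 = 9/425
Sum = 19/170

P(defect) = 19/170 ≈ 11.18%


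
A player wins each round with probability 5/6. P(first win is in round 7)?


Geometric: P(X=7) = (1-p)^(k-1)×p = (1/6)^6×5/6 = 5/279936

P(X=7) = 5/279936 ≈ 0.00%


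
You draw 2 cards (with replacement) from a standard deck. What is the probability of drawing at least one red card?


P(not a red card) = 26/52 = 1/2
P(none in 2 draws) = (1/2)^2 = 1/4
P(≥1 red card) = 1 - 1/4 = 3/4

P = 3/4 ≈ 75.00%


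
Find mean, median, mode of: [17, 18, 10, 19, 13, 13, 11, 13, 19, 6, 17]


Sorted: [6, 10, 11, 13, 13, 13, 17, 17, 18, 19, 19]
Mean = 156/11
Median = 13
Freq: {17: 2, 18: 1, 10: 1, 19: 2, 13: 3, 11: 1, 6: 1}
Mode: [13]

Mean=156/11, Median=13, Mode=13


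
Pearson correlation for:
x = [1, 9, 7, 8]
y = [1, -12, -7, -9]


n=4, Σx=25, Σy=-27, Σxy=-228, Σx²=195, Σy²=275
r = (4×(-228) - 25×(-27))/√((4×195 - 25²)(4×275 - (-27)²))
= -237/√(155×371) = -237/√57505 ≈ -237/239.8020 ≈ -0.9883

r ≈ -0.9883


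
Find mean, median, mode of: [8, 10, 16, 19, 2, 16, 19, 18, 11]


Sorted: [2, 8, 10, 11, 16, 16, 18, 19, 19]
Mean = 119/9
Median = 16
Freq: {8: 1, 10: 1, 16: 2, 19: 2, 2: 1, 18: 1, 11: 1}
Mode: [16, 19]

Mean=119/9, Median=16, Mode=[16, 19]


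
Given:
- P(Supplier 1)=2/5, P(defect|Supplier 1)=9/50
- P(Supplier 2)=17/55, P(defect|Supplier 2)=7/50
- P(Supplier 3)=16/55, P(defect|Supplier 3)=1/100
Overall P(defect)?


P(B) = Σ P(B|Aᵢ)×P(Aᵢ)
  9/50×2/5 = 9/125
  7/50×17/55 = 119/2750
  1/100×16/55 = 4/1375
Sum = 13/110

P(defect) = 13/110 ≈ 11.82%


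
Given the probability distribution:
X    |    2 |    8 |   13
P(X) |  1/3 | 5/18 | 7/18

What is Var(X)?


E[X] = 143/18
E[X²] = 509/6
Var(X) = E[X²] - (E[X])² = 509/6 - 20449/324 = 7037/324

Var(X) = 7037/324 ≈ 21.7191


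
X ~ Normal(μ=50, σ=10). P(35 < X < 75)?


z₁=(35-50)/10=-1.5, z₂=(75-50)/10=2.5
P = Φ(2.5) - Φ(-1.5) = 0.993790 - 0.066807 = 0.926983 ≈ 0.9270

P(35 < X < 75) ≈ 0.9270


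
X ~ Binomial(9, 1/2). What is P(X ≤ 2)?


P(X ≤ 2) = Σ P(X=i) for i=0..2
P(X=0) = 1/512
P(X=1) = 9/512
P(X=2) = 9/128
Sum = 23/256

P(X ≤ 2) = 23/256 ≈ 8.98%


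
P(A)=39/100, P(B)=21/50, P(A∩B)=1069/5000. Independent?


P(A)×P(B) = 819/5000
P(A∩B) = 1069/5000
Not equal → NOT independent

No, not independent


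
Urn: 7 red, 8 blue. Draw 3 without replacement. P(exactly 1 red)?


Hypergeometric: C(7,1)×C(8,2)/C(15,3)
= 7×28/455 = 28/65

P(X=1) = 28/65 ≈ 43.08%


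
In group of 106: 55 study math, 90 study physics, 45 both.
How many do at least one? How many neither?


|A∪B| = 55+90-45 = 100
Neither = 106-100 = 6

At least one: 100; Neither: 6


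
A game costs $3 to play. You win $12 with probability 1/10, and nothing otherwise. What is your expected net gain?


E[gain] = (12-3)×1/10 + (-3)×9/10
= 9/10 - 27/10 = -9/5

Expected net gain = $-9/5 ≈ $-1.80


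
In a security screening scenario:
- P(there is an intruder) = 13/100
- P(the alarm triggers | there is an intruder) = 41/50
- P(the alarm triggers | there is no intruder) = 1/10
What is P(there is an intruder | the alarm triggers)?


Using Bayes' theorem:
P(A|B) = P(B|A)·P(A) / P(B)

P(the alarm triggers) = 41/50 × 13/100 + 1/10 × 87/100
= 533/5000 + 87/1000 = 121/625

P(there is an intruder|the alarm triggers) = (533/5000) / (121/625) = 533/968

P(there is an intruder|the alarm triggers) = 533/968 ≈ 55.06%


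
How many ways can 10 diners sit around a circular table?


Circular arrangements of 10 distinct objects: fix one position to break rotational symmetry.
(n-1)! = 9! = 362880

362880


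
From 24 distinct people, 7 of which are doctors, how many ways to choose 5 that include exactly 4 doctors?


Choose 4 of the 7 doctors and 1 of the other 17 people:
C(7,4)×C(17,1) = 35×17 = 595

595


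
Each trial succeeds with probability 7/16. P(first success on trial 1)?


Geometric: P(X=1) = (1-p)^(k-1)×p = (9/16)^0×7/16 = 7/16

P(X=1) = 7/16 ≈ 43.75%


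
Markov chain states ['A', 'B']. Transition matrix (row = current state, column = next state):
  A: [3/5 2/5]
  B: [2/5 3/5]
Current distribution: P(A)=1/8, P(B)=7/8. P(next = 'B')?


P(next=B) = Σᵢ P(now=i)×P(i→B)
= 1/8×2/5 + 7/8×3/5
= 1/20 + 21/40 = 23/40

P = 23/40 ≈ 0.5750


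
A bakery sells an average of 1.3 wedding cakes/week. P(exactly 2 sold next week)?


Poisson(λ=1.3): P(X=2) = e^(-λ)×λ^k/k!
= e^(-1.3) × 1.3^2 / 2!
≈ 0.272531793 × 1.69 / 2 ≈ 0.230289

P(X=2) ≈ 0.230289 ≈ 23.03%


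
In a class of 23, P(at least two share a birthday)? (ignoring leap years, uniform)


P(all different) = Π(365-i)/365 for i=0..22
= 0.492703
P(match) = 1 - 0.492703 = 0.507297

P ≈ 0.5073 ≈ 50.73%


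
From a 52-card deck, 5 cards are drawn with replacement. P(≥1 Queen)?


P(not a Queen) = 48/52 = 12/13
P(none in 5 draws) = (12/13)^5 = 248832/371293
P(≥1 Queen) = 1 - 248832/371293 = 122461/371293

P = 122461/371293 ≈ 32.98%


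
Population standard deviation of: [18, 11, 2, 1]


Mean = 32/4 = 8
  (18-8)²=100
  (11-8)²=9
  (2-8)²=36
  (1-8)²=49
Σ(x-μ)² = 194
σ² = 194/4 = 97/2

σ = √(97/2) ≈ 6.9642


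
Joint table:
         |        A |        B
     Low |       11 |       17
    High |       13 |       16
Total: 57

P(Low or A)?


P(Low∨A) = P(Low) + P(A) - P(Low∧A)
= (28 + 24 - 11)/57 = 41/57

P = 41/57 ≈ 71.93%


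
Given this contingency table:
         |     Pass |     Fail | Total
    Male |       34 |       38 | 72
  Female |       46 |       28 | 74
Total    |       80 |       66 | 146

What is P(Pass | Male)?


P(Pass | Male) = 34/(34+38) = 34/72 = 17/36

P(Pass|Male) = 17/36 ≈ 47.22%


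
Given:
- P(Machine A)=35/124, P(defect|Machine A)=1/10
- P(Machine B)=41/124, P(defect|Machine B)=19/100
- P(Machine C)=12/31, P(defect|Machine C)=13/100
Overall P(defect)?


P(B) = Σ P(B|Aᵢ)×P(Aᵢ)
  1/10×35/124 = 7/248
  19/100×41/124 = 779/12400
  13/100×12/31 = 39/775
Sum = 1753/12400

P(defect) = 1753/12400 ≈ 14.14%


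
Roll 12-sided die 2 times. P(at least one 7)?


P(no 7)^2 = (11/12)^2 = 121/144
P(≥1) = 1 - 121/144 = 23/144

P = 23/144 ≈ 15.97%


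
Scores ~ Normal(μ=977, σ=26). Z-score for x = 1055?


z = (x - μ)/σ = (1055 - 977)/26 = 3.0

z = 3.0


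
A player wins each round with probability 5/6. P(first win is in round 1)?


Geometric: P(X=1) = (1-p)^(k-1)×p = (1/6)^0×5/6 = 5/6

P(X=1) = 5/6 ≈ 83.33%


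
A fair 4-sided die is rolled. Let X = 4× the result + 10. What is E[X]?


E[die] = (1+4)/2 = 5/2
E[X] = 4×5/2 + 10 = 20

E[X] = 20


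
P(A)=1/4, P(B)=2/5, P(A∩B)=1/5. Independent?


P(A)×P(B) = 1/10
P(A∩B) = 1/5
Not equal → NOT independent

No, not independent


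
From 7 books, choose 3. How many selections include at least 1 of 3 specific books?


Complement: C(7,3) - C(4,3) = 35 - 4 = 31

31


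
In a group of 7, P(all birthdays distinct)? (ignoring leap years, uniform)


P(all different) = Π(365-i)/365 for i=0..6
= (365/365)×(364/365)×...×(359/365)
= 0.943764

P ≈ 0.9438 ≈ 94.38%


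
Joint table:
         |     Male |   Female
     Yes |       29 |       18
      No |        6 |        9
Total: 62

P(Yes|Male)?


P(Yes|Male) = 29/(29+6) = 29/35

P = 29/35 ≈ 82.86%


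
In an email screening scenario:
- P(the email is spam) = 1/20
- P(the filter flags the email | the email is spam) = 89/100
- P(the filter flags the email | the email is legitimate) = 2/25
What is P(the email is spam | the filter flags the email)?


Using Bayes' theorem:
P(A|B) = P(B|A)·P(A) / P(B)

P(the filter flags the email) = 89/100 × 1/20 + 2/25 × 19/20
= 89/2000 + 19/250 = 241/2000

P(the email is spam|the filter flags the email) = (89/2000) / (241/2000) = 89/241

P(the email is spam|the filter flags the email) = 89/241 ≈ 36.93%


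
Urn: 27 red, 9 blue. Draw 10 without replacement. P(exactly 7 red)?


Hypergeometric: C(27,7)×C(9,3)/C(36,10)
= 888030×84/254186856 = 4485/15283

P(X=7) = 4485/15283 ≈ 29.35%


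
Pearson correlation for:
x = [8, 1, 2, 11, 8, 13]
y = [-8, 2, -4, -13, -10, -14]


n=6, Σx=43, Σy=-47, Σxy=-475, Σx²=423, Σy²=549
r = (6×(-475) - 43×(-47))/√((6×423 - 43²)(6×549 - (-47)²))
= -829/√(689×1085) = -829/√747565 ≈ -829/864.6184 ≈ -0.9588

r ≈ -0.9588
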